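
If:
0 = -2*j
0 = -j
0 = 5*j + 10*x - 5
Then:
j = 0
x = 1/2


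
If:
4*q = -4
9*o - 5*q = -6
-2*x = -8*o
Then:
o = -11/9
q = -1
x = -44/9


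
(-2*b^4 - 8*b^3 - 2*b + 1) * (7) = -14*b^4 - 56*b^3 - 14*b + 7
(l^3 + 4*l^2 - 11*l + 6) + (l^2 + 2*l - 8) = l^3 + 5*l^2 - 9*l - 2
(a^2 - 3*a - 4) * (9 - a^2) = -a^4 + 3*a^3 + 13*a^2 - 27*a - 36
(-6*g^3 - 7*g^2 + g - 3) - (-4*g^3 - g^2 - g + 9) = -2*g^3 - 6*g^2 + 2*g - 12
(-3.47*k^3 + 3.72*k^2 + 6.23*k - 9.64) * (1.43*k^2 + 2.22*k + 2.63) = -4.9621*k^5 - 2.3838*k^4 + 8.0412*k^3 + 9.829*k^2 - 5.0159*k - 25.3532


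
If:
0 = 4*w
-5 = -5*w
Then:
No Solution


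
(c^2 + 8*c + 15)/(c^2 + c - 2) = (c^2 + 8*c + 15)/(c^2 + c - 2)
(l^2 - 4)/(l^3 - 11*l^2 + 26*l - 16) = (l + 2)/(l^2 - 9*l + 8)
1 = 1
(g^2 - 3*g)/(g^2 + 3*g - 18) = g/(g + 6)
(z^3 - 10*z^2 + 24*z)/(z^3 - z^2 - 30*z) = (z - 4)/(z + 5)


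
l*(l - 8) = l^2 - 8*l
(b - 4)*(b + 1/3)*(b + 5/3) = b^3 - 2*b^2 - 67*b/9 - 20/9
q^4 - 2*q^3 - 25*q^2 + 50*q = q*(q - 5)*(q - 2)*(q + 5)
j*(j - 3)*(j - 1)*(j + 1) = j^4 - 3*j^3 - j^2 + 3*j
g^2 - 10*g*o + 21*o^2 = (g - 7*o)*(g - 3*o)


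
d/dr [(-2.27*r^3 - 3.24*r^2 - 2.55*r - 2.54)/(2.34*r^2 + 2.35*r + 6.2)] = (-5.3118*r^4 - 10.669*r^3 - 43.869*r^2 - 28.2888*r - 9.841)/(5.4756*r^4 + 10.998*r^3 + 34.5385*r^2 + 29.14*r + 38.44)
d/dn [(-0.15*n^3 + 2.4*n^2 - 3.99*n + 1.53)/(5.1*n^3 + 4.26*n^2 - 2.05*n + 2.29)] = (4.44089209850063e-16*n^5 - 12.879*n^4 + 41.313*n^3 - 12.3621*n^2 - 2.0436*n - 6.0006)/(26.01*n^6 + 43.452*n^5 - 2.7624*n^4 + 5.892*n^3 + 23.7133*n^2 - 9.389*n + 5.2441)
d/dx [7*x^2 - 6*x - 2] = 14*x - 6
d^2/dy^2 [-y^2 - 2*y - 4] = -2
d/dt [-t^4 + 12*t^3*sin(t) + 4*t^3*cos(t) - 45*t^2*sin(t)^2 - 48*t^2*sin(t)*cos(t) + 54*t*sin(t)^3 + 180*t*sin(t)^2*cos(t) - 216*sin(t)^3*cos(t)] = -4*t^3*sin(t) + 12*t^3*cos(t) - 4*t^3 + 96*t^2*sin(t)^2 - 90*t^2*sin(t)*cos(t) + 36*t^2*sin(t) + 12*t^2*cos(t) - 48*t^2 - 540*t*sin(t)^3 + 162*t*sin(t)^2*cos(t) - 90*t*sin(t)^2 - 96*t*sin(t)*cos(t) + 360*t*sin(t) + 864*sin(t)^4 + 54*sin(t)^3 + 180*sin(t)^2*cos(t) - 648*sin(t)^2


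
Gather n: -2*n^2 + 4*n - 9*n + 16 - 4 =-2*n^2 - 5*n + 12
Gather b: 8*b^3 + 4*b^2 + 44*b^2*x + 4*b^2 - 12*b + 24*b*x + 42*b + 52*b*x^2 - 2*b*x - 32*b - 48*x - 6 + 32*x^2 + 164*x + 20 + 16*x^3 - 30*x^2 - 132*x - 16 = 8*b^3 + b^2*(44*x + 8) + b*(52*x^2 + 22*x - 2) + 16*x^3 + 2*x^2 - 16*x - 2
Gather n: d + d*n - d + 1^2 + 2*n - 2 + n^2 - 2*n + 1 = d*n + n^2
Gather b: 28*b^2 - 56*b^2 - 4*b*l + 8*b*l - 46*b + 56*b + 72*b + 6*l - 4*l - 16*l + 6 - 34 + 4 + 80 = -28*b^2 + b*(4*l + 82) - 14*l + 56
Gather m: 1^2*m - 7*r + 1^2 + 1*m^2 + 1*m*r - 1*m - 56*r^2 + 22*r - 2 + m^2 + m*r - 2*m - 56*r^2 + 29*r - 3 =2*m^2 + m*(2*r - 2) - 112*r^2 + 44*r - 4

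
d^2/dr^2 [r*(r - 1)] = 2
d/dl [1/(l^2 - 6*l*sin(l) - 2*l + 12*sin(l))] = 2*(3*l*cos(l) - l + 3*sin(l) - 6*cos(l) + 1)/((l - 2)^2*(l - 6*sin(l))^2)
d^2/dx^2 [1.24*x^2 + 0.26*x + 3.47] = 2.48000000000000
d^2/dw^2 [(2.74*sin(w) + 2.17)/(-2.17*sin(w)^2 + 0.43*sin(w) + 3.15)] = (-12.902386*sin(w)^5 - 43.429946*sin(w)^4 - 80.4963669999999*sin(w)^3 + 5.28783500000001*sin(w)^2 + 75.978273*sin(w) + 23.045876)/(-2.17*sin(w)^2 + 0.43*sin(w) + 3.15)^3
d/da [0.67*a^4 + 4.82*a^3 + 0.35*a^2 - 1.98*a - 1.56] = 2.68*a^3 + 14.46*a^2 + 0.7*a - 1.98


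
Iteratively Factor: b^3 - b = (b - 1)*(b^2 + b) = (b - 1)*(b + 1)*(b)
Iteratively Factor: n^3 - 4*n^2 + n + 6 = (n - 2)*(n^2 - 2*n - 3) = (n - 3)*(n - 2)*(n + 1)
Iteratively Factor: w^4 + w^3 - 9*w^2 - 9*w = (w + 3)*(w^3 - 2*w^2 - 3*w) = w*(w + 3)*(w^2 - 2*w - 3) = w*(w + 1)*(w + 3)*(w - 3)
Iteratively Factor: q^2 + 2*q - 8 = (q - 2)*(q + 4)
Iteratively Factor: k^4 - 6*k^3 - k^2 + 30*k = (k - 3)*(k^3 - 3*k^2 - 10*k) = k*(k - 3)*(k^2 - 3*k - 10) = k*(k - 5)*(k - 3)*(k + 2)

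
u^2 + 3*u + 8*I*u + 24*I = (u + 3)*(u + 8*I)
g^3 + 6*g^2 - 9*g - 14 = (g - 2)*(g + 1)*(g + 7)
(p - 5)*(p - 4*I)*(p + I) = p^3 - 5*p^2 - 3*I*p^2 + 4*p + 15*I*p - 20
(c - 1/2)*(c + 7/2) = c^2 + 3*c - 7/4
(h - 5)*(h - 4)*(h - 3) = h^3 - 12*h^2 + 47*h - 60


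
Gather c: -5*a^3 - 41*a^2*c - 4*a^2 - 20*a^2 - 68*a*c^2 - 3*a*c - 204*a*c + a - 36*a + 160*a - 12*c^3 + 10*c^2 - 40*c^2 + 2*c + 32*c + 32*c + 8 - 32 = -5*a^3 - 24*a^2 + 125*a - 12*c^3 + c^2*(-68*a - 30) + c*(-41*a^2 - 207*a + 66) - 24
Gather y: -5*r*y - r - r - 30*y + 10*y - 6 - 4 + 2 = -2*r + y*(-5*r - 20) - 8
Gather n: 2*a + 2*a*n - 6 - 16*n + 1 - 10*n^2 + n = 2*a - 10*n^2 + n*(2*a - 15) - 5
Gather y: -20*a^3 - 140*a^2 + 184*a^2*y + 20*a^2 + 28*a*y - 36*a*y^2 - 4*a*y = -20*a^3 - 120*a^2 - 36*a*y^2 + y*(184*a^2 + 24*a)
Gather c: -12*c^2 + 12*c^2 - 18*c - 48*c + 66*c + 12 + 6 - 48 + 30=0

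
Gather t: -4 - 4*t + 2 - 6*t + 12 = 10 - 10*t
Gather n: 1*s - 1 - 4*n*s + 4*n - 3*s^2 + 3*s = n*(4 - 4*s) - 3*s^2 + 4*s - 1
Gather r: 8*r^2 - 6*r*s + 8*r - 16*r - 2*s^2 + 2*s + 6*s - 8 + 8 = 8*r^2 + r*(-6*s - 8) - 2*s^2 + 8*s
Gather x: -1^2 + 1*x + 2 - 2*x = 1 - x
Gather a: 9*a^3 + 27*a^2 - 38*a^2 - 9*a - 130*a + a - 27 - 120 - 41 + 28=9*a^3 - 11*a^2 - 138*a - 160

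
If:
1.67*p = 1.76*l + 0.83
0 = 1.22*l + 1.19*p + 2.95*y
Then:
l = -1.19233748003292*y - 0.239048356648434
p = 0.245074785807638 - 1.25659518853768*y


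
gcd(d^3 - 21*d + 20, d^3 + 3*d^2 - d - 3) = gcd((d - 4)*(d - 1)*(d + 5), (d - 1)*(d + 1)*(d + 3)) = d - 1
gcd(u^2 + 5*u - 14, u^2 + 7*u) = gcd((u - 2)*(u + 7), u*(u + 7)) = u + 7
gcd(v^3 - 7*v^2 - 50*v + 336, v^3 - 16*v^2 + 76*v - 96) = v^2 - 14*v + 48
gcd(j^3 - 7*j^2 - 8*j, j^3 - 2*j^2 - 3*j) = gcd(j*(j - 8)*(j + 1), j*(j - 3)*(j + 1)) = j^2 + j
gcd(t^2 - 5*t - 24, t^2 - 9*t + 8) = t - 8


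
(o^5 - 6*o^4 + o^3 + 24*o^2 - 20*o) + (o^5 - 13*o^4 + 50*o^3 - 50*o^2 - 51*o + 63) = 2*o^5 - 19*o^4 + 51*o^3 - 26*o^2 - 71*o + 63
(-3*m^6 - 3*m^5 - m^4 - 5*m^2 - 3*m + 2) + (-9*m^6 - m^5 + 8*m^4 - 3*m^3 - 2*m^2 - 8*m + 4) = -12*m^6 - 4*m^5 + 7*m^4 - 3*m^3 - 7*m^2 - 11*m + 6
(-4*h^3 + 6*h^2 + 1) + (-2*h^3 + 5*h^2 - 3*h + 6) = -6*h^3 + 11*h^2 - 3*h + 7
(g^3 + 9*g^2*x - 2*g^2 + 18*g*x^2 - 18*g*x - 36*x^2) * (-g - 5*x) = -g^4 - 14*g^3*x + 2*g^3 - 63*g^2*x^2 + 28*g^2*x - 90*g*x^3 + 126*g*x^2 + 180*x^3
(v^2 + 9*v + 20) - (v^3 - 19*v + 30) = -v^3 + v^2 + 28*v - 10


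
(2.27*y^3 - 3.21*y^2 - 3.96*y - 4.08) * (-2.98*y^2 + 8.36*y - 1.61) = -6.7646*y^5 + 28.543*y^4 - 18.6895*y^3 - 15.7791*y^2 - 27.7332*y + 6.5688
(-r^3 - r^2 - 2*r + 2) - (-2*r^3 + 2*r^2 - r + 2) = r^3 - 3*r^2 - r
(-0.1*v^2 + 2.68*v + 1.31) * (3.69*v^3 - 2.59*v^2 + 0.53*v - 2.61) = -0.369*v^5 + 10.1482*v^4 - 2.1603*v^3 - 1.7115*v^2 - 6.3005*v - 3.4191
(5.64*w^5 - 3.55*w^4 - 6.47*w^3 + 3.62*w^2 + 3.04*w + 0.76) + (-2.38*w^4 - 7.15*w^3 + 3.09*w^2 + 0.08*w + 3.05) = 5.64*w^5 - 5.93*w^4 - 13.62*w^3 + 6.71*w^2 + 3.12*w + 3.81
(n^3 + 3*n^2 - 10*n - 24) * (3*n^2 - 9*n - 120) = 3*n^5 - 177*n^3 - 342*n^2 + 1416*n + 2880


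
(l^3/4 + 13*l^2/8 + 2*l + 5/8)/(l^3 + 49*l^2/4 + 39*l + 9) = (2*l^3 + 13*l^2 + 16*l + 5)/(2*(4*l^3 + 49*l^2 + 156*l + 36))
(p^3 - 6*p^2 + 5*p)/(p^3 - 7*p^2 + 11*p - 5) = p/(p - 1)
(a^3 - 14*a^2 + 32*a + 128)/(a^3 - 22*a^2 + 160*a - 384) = (a + 2)/(a - 6)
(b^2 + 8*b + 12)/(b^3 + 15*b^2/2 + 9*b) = 2*(b + 2)/(b*(2*b + 3))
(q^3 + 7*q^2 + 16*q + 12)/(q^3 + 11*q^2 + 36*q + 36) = (q + 2)/(q + 6)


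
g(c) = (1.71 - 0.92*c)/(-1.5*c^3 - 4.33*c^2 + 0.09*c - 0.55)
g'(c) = (1.71 - 0.92*c)*(4.5*c^2 + 8.66*c - 0.09)/(-1.5*c^3 - 4.33*c^2 + 0.09*c - 0.55)^2 - 0.92/(-1.5*c^3 - 4.33*c^2 + 0.09*c - 0.55) = (-2.76*c^3 + 3.7114*c^2 + 14.8086*c + 0.3521)/(2.25*c^6 + 12.99*c^5 + 18.4789*c^4 + 0.8706*c^3 + 4.7711*c^2 - 0.099*c + 0.3025)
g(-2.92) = -11.38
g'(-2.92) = 384.77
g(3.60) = 0.01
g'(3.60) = -0.00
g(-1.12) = -0.69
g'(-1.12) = -0.49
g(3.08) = 0.01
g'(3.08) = 0.00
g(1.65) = -0.01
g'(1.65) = 0.06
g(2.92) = 0.01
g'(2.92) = 0.00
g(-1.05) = -0.73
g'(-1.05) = -0.58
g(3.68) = 0.01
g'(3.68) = -0.00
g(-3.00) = 6.30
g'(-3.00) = 126.66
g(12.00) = 0.00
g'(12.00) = -0.00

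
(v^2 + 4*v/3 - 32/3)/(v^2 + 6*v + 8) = (v - 8/3)/(v + 2)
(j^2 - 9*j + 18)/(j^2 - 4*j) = (j^2 - 9*j + 18)/(j*(j - 4))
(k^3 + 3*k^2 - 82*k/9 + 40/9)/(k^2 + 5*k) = k - 2 + 8/(9*k)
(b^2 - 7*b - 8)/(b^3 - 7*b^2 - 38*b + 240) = (b + 1)/(b^2 + b - 30)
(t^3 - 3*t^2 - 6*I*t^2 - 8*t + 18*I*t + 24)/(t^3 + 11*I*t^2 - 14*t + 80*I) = (t^2 - t*(3 + 4*I) + 12*I)/(t^2 + 13*I*t - 40)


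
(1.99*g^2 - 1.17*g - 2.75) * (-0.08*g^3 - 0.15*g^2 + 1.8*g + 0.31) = -0.1592*g^5 - 0.2049*g^4 + 3.9775*g^3 - 1.0766*g^2 - 5.3127*g - 0.8525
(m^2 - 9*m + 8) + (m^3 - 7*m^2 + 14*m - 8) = m^3 - 6*m^2 + 5*m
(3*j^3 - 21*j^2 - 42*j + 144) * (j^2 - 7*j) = 3*j^5 - 42*j^4 + 105*j^3 + 438*j^2 - 1008*j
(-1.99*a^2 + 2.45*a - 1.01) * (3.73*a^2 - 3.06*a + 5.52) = -7.4227*a^4 + 15.2279*a^3 - 22.2491*a^2 + 16.6146*a - 5.5752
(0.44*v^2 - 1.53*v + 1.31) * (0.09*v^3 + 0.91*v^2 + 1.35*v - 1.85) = 0.0396*v^5 + 0.2627*v^4 - 0.6804*v^3 - 1.6874*v^2 + 4.599*v - 2.4235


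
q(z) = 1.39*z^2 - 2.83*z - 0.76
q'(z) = 2.78*z - 2.83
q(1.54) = -1.82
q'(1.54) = 1.45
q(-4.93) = 46.98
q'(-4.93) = -16.54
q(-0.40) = 0.59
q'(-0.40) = -3.94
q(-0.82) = 2.50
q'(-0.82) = -5.11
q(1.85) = -1.24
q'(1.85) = 2.31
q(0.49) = -1.81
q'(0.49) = -1.47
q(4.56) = 15.24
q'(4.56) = 9.85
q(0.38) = -1.63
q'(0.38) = -1.77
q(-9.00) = 137.30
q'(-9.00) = -27.85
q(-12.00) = 233.36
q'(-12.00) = -36.19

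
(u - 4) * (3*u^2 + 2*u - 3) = 3*u^3 - 10*u^2 - 11*u + 12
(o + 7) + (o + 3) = 2*o + 10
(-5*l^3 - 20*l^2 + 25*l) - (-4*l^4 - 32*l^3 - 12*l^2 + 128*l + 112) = 4*l^4 + 27*l^3 - 8*l^2 - 103*l - 112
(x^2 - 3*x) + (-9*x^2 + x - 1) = -8*x^2 - 2*x - 1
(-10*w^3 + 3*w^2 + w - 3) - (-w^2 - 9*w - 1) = -10*w^3 + 4*w^2 + 10*w - 2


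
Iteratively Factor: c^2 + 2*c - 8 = (c - 2)*(c + 4)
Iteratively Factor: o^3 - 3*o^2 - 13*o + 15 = (o - 1)*(o^2 - 2*o - 15) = (o - 1)*(o + 3)*(o - 5)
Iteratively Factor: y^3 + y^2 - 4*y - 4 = (y + 1)*(y^2 - 4) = (y + 1)*(y + 2)*(y - 2)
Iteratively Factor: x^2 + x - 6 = (x + 3)*(x - 2)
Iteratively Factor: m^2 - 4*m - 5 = (m - 5)*(m + 1)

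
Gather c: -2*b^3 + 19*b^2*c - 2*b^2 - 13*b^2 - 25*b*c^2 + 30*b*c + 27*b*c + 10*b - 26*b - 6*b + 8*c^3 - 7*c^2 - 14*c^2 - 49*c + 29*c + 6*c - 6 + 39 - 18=-2*b^3 - 15*b^2 - 22*b + 8*c^3 + c^2*(-25*b - 21) + c*(19*b^2 + 57*b - 14) + 15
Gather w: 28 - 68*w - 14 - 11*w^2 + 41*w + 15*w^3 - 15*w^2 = 15*w^3 - 26*w^2 - 27*w + 14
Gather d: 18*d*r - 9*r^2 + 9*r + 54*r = 18*d*r - 9*r^2 + 63*r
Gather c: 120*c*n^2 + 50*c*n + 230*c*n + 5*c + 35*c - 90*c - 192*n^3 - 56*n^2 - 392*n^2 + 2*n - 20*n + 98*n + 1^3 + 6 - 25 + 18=c*(120*n^2 + 280*n - 50) - 192*n^3 - 448*n^2 + 80*n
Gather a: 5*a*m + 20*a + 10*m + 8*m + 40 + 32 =a*(5*m + 20) + 18*m + 72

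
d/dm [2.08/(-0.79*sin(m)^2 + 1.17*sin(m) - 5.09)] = (3.2864*sin(m) - 2.4336)*cos(m)/(0.79*sin(m)^2 - 1.17*sin(m) + 5.09)^2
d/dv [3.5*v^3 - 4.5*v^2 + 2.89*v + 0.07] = 10.5*v^2 - 9.0*v + 2.89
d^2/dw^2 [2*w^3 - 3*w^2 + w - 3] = 12*w - 6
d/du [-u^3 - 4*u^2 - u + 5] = -3*u^2 - 8*u - 1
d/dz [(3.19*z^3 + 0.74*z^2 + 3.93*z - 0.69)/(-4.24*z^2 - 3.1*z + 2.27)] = (-13.5256*z^4 - 19.778*z^3 + 36.0931*z^2 - 2.4916*z + 6.7821)/(17.9776*z^4 + 26.288*z^3 - 9.6396*z^2 - 14.074*z + 5.1529)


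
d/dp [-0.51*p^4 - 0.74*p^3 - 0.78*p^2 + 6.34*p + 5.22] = -2.04*p^3 - 2.22*p^2 - 1.56*p + 6.34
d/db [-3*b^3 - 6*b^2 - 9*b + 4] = -9*b^2 - 12*b - 9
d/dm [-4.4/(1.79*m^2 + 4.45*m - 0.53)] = (15.752*m + 19.58)/(1.79*m^2 + 4.45*m - 0.53)^2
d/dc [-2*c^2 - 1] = -4*c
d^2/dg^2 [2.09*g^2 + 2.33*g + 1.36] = 4.18000000000000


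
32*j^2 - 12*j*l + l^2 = (-8*j + l)*(-4*j + l)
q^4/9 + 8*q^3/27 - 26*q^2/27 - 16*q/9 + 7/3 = (q/3 + 1)^2*(q - 7/3)*(q - 1)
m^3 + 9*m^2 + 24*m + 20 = (m + 2)^2*(m + 5)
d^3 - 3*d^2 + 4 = (d - 2)^2*(d + 1)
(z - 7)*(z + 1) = z^2 - 6*z - 7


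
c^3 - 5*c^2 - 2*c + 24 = (c - 4)*(c - 3)*(c + 2)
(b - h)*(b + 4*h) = b^2 + 3*b*h - 4*h^2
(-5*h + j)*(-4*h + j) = 20*h^2 - 9*h*j + j^2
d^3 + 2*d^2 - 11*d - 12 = (d - 3)*(d + 1)*(d + 4)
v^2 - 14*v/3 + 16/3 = (v - 8/3)*(v - 2)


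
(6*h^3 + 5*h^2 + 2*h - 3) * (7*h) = 42*h^4 + 35*h^3 + 14*h^2 - 21*h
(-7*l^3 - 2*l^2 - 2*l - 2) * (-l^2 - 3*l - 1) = 7*l^5 + 23*l^4 + 15*l^3 + 10*l^2 + 8*l + 2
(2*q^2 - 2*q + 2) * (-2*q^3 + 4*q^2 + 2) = -4*q^5 + 12*q^4 - 12*q^3 + 12*q^2 - 4*q + 4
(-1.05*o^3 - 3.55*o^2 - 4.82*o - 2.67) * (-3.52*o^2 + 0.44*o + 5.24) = 3.696*o^5 + 12.034*o^4 + 9.9024*o^3 - 11.3244*o^2 - 26.4316*o - 13.9908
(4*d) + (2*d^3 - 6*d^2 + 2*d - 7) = 2*d^3 - 6*d^2 + 6*d - 7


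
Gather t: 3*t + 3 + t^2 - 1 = t^2 + 3*t + 2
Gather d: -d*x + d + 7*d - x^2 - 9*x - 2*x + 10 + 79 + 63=d*(8 - x) - x^2 - 11*x + 152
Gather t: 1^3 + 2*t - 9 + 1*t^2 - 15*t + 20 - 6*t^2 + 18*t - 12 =-5*t^2 + 5*t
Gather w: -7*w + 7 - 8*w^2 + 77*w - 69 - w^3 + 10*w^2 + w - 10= -w^3 + 2*w^2 + 71*w - 72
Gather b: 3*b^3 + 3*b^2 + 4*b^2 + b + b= 3*b^3 + 7*b^2 + 2*b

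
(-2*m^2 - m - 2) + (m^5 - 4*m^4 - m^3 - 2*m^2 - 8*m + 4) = m^5 - 4*m^4 - m^3 - 4*m^2 - 9*m + 2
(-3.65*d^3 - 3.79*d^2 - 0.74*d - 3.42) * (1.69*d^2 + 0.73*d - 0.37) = -6.1685*d^5 - 9.0696*d^4 - 2.6668*d^3 - 4.9177*d^2 - 2.2228*d + 1.2654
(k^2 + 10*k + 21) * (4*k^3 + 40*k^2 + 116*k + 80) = 4*k^5 + 80*k^4 + 600*k^3 + 2080*k^2 + 3236*k + 1680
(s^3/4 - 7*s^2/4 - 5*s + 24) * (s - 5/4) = s^4/4 - 33*s^3/16 - 45*s^2/16 + 121*s/4 - 30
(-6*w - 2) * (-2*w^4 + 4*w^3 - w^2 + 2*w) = 12*w^5 - 20*w^4 - 2*w^3 - 10*w^2 - 4*w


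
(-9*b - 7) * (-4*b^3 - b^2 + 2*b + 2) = 36*b^4 + 37*b^3 - 11*b^2 - 32*b - 14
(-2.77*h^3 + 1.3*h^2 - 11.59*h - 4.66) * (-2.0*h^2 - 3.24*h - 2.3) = 5.54*h^5 + 6.3748*h^4 + 25.339*h^3 + 43.8816*h^2 + 41.7554*h + 10.718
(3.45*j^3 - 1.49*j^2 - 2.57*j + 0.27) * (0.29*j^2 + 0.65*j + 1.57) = 1.0005*j^5 + 1.8104*j^4 + 3.7027*j^3 - 3.9315*j^2 - 3.8594*j + 0.4239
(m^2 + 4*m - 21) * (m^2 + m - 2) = m^4 + 5*m^3 - 19*m^2 - 29*m + 42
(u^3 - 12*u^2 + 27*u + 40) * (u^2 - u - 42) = u^5 - 13*u^4 - 3*u^3 + 517*u^2 - 1174*u - 1680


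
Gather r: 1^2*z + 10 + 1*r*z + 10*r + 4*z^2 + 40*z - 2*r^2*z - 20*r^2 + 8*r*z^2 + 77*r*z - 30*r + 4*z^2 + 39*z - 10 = r^2*(-2*z - 20) + r*(8*z^2 + 78*z - 20) + 8*z^2 + 80*z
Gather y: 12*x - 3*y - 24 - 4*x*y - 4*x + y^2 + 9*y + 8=8*x + y^2 + y*(6 - 4*x) - 16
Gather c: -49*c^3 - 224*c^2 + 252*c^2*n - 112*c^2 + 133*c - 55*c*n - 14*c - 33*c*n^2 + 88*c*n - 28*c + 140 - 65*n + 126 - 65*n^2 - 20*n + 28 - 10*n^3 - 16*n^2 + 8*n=-49*c^3 + c^2*(252*n - 336) + c*(-33*n^2 + 33*n + 91) - 10*n^3 - 81*n^2 - 77*n + 294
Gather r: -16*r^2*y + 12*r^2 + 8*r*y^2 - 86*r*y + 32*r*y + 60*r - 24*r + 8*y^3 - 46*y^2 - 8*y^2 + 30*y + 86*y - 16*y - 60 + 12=r^2*(12 - 16*y) + r*(8*y^2 - 54*y + 36) + 8*y^3 - 54*y^2 + 100*y - 48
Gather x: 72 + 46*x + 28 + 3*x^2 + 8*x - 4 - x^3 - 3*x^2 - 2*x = -x^3 + 52*x + 96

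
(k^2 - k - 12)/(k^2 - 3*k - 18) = (k - 4)/(k - 6)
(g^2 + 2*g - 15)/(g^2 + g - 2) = (g^2 + 2*g - 15)/(g^2 + g - 2)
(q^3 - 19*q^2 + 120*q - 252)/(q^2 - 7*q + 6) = (q^2 - 13*q + 42)/(q - 1)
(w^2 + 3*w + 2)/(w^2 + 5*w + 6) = (w + 1)/(w + 3)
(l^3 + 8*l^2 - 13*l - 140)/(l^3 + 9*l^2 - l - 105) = (l - 4)/(l - 3)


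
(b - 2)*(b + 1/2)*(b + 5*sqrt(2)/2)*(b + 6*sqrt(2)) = b^4 - 3*b^3/2 + 17*sqrt(2)*b^3/2 - 51*sqrt(2)*b^2/4 + 29*b^2 - 45*b - 17*sqrt(2)*b/2 - 30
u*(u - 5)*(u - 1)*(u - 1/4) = u^4 - 25*u^3/4 + 13*u^2/2 - 5*u/4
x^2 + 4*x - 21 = (x - 3)*(x + 7)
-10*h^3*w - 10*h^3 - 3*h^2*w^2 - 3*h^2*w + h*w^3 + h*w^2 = (-5*h + w)*(2*h + w)*(h*w + h)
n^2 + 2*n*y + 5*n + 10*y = (n + 5)*(n + 2*y)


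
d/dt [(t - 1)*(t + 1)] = 2*t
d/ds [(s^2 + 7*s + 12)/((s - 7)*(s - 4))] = 2*(-9*s^2 + 16*s + 164)/(s^4 - 22*s^3 + 177*s^2 - 616*s + 784)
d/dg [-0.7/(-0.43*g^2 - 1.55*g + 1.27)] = (-0.602*g - 1.085)/(0.43*g^2 + 1.55*g - 1.27)^2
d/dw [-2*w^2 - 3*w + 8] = -4*w - 3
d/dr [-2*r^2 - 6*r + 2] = -4*r - 6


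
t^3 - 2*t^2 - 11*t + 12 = (t - 4)*(t - 1)*(t + 3)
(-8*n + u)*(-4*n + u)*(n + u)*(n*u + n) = 32*n^4*u + 32*n^4 + 20*n^3*u^2 + 20*n^3*u - 11*n^2*u^3 - 11*n^2*u^2 + n*u^4 + n*u^3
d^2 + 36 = (d - 6*I)*(d + 6*I)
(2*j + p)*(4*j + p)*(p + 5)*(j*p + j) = 8*j^3*p^2 + 48*j^3*p + 40*j^3 + 6*j^2*p^3 + 36*j^2*p^2 + 30*j^2*p + j*p^4 + 6*j*p^3 + 5*j*p^2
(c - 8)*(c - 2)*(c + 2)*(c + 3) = c^4 - 5*c^3 - 28*c^2 + 20*c + 96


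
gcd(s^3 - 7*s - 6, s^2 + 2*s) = s + 2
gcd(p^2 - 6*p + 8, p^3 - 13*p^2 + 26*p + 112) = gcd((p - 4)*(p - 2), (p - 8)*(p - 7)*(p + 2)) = 1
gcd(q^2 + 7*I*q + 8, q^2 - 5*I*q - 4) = q - I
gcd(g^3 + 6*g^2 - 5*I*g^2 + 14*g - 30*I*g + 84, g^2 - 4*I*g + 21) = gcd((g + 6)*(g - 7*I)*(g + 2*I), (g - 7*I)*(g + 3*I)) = g - 7*I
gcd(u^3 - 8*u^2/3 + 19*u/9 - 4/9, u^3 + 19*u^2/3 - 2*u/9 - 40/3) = u - 4/3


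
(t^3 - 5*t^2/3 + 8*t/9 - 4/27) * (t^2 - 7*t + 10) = t^5 - 26*t^4/3 + 203*t^3/9 - 622*t^2/27 + 268*t/27 - 40/27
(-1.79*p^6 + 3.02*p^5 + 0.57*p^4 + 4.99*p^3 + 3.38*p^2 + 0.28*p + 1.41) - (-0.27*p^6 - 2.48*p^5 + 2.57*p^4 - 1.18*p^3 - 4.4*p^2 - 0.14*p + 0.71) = -1.52*p^6 + 5.5*p^5 - 2.0*p^4 + 6.17*p^3 + 7.78*p^2 + 0.42*p + 0.7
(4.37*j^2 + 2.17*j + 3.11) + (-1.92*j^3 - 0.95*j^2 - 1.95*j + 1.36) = -1.92*j^3 + 3.42*j^2 + 0.22*j + 4.47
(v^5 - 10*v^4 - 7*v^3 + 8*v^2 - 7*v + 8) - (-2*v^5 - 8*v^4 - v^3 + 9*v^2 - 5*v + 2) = 3*v^5 - 2*v^4 - 6*v^3 - v^2 - 2*v + 6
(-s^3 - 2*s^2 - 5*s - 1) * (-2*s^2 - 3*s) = 2*s^5 + 7*s^4 + 16*s^3 + 17*s^2 + 3*s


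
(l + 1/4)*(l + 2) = l^2 + 9*l/4 + 1/2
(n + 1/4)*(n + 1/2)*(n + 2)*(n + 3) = n^4 + 23*n^3/4 + 79*n^2/8 + 41*n/8 + 3/4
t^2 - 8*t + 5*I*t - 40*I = (t - 8)*(t + 5*I)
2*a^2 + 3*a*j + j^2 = (a + j)*(2*a + j)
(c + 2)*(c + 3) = c^2 + 5*c + 6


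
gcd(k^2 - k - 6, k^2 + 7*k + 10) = k + 2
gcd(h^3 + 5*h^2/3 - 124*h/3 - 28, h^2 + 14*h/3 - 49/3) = h + 7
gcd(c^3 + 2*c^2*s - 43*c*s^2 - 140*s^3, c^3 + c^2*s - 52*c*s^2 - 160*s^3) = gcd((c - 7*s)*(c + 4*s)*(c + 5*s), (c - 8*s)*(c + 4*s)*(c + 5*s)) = c^2 + 9*c*s + 20*s^2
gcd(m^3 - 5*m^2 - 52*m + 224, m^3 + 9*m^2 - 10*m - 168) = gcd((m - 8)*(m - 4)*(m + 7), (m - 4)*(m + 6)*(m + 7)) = m^2 + 3*m - 28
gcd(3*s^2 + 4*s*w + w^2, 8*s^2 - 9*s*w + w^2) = 1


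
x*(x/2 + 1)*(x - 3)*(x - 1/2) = x^4/2 - 3*x^3/4 - 11*x^2/4 + 3*x/2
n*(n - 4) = n^2 - 4*n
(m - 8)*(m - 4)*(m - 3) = m^3 - 15*m^2 + 68*m - 96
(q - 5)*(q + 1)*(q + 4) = q^3 - 21*q - 20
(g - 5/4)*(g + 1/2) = g^2 - 3*g/4 - 5/8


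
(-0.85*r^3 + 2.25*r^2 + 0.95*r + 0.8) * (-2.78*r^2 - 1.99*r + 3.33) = 2.363*r^5 - 4.5635*r^4 - 9.949*r^3 + 3.378*r^2 + 1.5715*r + 2.664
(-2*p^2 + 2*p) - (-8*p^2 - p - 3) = 6*p^2 + 3*p + 3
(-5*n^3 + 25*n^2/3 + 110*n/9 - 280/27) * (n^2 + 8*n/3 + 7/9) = -5*n^5 - 5*n^4 + 275*n^3/9 + 775*n^2/27 - 490*n/27 - 1960/243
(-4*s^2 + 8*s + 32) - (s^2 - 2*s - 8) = -5*s^2 + 10*s + 40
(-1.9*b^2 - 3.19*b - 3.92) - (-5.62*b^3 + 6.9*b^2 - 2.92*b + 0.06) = 5.62*b^3 - 8.8*b^2 - 0.27*b - 3.98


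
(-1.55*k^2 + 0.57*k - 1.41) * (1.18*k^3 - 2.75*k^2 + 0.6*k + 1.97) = -1.829*k^5 + 4.9351*k^4 - 4.1613*k^3 + 1.166*k^2 + 0.2769*k - 2.7777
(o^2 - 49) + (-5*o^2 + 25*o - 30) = -4*o^2 + 25*o - 79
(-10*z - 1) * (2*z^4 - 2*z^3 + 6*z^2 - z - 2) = -20*z^5 + 18*z^4 - 58*z^3 + 4*z^2 + 21*z + 2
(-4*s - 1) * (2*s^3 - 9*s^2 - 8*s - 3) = -8*s^4 + 34*s^3 + 41*s^2 + 20*s + 3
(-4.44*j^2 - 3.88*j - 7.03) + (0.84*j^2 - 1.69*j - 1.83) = -3.6*j^2 - 5.57*j - 8.86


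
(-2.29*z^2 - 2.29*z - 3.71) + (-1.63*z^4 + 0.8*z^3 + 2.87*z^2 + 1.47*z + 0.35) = -1.63*z^4 + 0.8*z^3 + 0.58*z^2 - 0.82*z - 3.36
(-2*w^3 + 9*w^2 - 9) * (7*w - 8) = -14*w^4 + 79*w^3 - 72*w^2 - 63*w + 72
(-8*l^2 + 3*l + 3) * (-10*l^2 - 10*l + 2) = 80*l^4 + 50*l^3 - 76*l^2 - 24*l + 6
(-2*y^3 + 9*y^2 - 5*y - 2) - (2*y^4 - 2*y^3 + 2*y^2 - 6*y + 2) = -2*y^4 + 7*y^2 + y - 4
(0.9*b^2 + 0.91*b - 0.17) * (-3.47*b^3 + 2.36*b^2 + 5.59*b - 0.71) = -3.123*b^5 - 1.0337*b^4 + 7.7685*b^3 + 4.0467*b^2 - 1.5964*b + 0.1207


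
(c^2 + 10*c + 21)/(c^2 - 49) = (c + 3)/(c - 7)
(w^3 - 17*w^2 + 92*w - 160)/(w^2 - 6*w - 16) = (w^2 - 9*w + 20)/(w + 2)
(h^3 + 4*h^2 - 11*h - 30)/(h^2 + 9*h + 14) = (h^2 + 2*h - 15)/(h + 7)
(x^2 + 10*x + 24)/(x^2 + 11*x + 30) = (x + 4)/(x + 5)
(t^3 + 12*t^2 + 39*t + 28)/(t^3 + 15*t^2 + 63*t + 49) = (t + 4)/(t + 7)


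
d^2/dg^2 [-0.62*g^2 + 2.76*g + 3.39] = -1.24000000000000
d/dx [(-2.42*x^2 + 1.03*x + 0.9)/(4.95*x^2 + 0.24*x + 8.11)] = (-5.6793*x^2 - 48.1624*x + 8.1373)/(24.5025*x^4 + 2.376*x^3 + 80.3466*x^2 + 3.8928*x + 65.7721)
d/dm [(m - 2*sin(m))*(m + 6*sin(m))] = 4*m*cos(m) + 2*m + 4*sin(m) - 12*sin(2*m)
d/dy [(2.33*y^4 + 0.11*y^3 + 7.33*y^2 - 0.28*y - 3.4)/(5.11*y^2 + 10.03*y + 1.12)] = (23.8126*y^5 + 70.6718*y^4 + 12.645*y^3 + 75.3203*y^2 + 51.1672*y + 33.7884)/(26.1121*y^4 + 102.5066*y^3 + 112.0473*y^2 + 22.4672*y + 1.2544)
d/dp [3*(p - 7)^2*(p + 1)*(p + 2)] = 12*p^3 - 99*p^2 + 54*p + 357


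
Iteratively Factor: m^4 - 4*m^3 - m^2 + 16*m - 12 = (m - 2)*(m^3 - 2*m^2 - 5*m + 6) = (m - 2)*(m + 2)*(m^2 - 4*m + 3) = (m - 2)*(m - 1)*(m + 2)*(m - 3)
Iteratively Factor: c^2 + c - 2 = (c + 2)*(c - 1)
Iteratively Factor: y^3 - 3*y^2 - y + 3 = (y - 3)*(y^2 - 1) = (y - 3)*(y - 1)*(y + 1)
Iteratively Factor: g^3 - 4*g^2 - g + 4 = (g + 1)*(g^2 - 5*g + 4) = (g - 4)*(g + 1)*(g - 1)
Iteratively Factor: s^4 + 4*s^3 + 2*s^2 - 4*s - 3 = (s + 1)*(s^3 + 3*s^2 - s - 3) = (s + 1)^2*(s^2 + 2*s - 3) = (s - 1)*(s + 1)^2*(s + 3)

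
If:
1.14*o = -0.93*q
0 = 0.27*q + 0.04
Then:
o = 0.12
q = -0.15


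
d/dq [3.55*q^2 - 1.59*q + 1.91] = 7.1*q - 1.59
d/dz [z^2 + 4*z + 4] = 2*z + 4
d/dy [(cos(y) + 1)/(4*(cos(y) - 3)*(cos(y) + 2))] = (cos(y)^2 + 2*cos(y) + 5)*sin(y)/(4*(cos(y) - 3)^2*(cos(y) + 2)^2)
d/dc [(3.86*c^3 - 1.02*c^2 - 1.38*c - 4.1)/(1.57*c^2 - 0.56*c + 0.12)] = (6.0602*c^4 - 4.3232*c^3 + 4.1274*c^2 + 12.6292*c - 2.4616)/(2.4649*c^4 - 1.7584*c^3 + 0.6904*c^2 - 0.1344*c + 0.0144)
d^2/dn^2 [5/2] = 0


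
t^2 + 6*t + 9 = (t + 3)^2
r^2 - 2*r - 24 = (r - 6)*(r + 4)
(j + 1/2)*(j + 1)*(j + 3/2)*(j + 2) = j^4 + 5*j^3 + 35*j^2/4 + 25*j/4 + 3/2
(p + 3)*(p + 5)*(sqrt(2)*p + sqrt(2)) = sqrt(2)*p^3 + 9*sqrt(2)*p^2 + 23*sqrt(2)*p + 15*sqrt(2)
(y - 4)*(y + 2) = y^2 - 2*y - 8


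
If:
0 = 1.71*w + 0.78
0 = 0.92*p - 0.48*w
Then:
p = -0.24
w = -0.46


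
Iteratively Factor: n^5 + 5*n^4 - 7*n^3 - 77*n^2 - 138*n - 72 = (n + 3)*(n^4 + 2*n^3 - 13*n^2 - 38*n - 24) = (n - 4)*(n + 3)*(n^3 + 6*n^2 + 11*n + 6) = (n - 4)*(n + 3)^2*(n^2 + 3*n + 2) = (n - 4)*(n + 2)*(n + 3)^2*(n + 1)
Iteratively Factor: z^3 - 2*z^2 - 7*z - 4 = (z + 1)*(z^2 - 3*z - 4) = (z + 1)^2*(z - 4)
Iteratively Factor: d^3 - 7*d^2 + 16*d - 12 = (d - 3)*(d^2 - 4*d + 4) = (d - 3)*(d - 2)*(d - 2)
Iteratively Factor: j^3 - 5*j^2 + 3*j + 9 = (j - 3)*(j^2 - 2*j - 3) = (j - 3)*(j + 1)*(j - 3)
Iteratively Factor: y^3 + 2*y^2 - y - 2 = (y + 1)*(y^2 + y - 2) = (y + 1)*(y + 2)*(y - 1)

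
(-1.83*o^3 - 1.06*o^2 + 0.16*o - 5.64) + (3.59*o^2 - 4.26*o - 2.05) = -1.83*o^3 + 2.53*o^2 - 4.1*o - 7.69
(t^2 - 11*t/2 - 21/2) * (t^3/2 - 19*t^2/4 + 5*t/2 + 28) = t^5/2 - 15*t^4/2 + 187*t^3/8 + 513*t^2/8 - 721*t/4 - 294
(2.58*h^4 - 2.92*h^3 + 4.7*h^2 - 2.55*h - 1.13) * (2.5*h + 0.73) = 6.45*h^5 - 5.4166*h^4 + 9.6184*h^3 - 2.944*h^2 - 4.6865*h - 0.8249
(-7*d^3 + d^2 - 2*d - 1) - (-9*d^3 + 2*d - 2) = 2*d^3 + d^2 - 4*d + 1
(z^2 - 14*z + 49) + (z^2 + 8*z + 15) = 2*z^2 - 6*z + 64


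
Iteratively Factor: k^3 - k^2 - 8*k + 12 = (k + 3)*(k^2 - 4*k + 4) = (k - 2)*(k + 3)*(k - 2)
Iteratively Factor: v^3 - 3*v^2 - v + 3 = (v - 1)*(v^2 - 2*v - 3) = (v - 1)*(v + 1)*(v - 3)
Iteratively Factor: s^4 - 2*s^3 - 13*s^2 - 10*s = (s + 1)*(s^3 - 3*s^2 - 10*s) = (s - 5)*(s + 1)*(s^2 + 2*s) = (s - 5)*(s + 1)*(s + 2)*(s)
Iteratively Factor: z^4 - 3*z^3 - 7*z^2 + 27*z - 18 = (z - 3)*(z^3 - 7*z + 6) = (z - 3)*(z + 3)*(z^2 - 3*z + 2) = (z - 3)*(z - 2)*(z + 3)*(z - 1)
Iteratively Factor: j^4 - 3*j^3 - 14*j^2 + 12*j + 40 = (j - 2)*(j^3 - j^2 - 16*j - 20) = (j - 2)*(j + 2)*(j^2 - 3*j - 10) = (j - 2)*(j + 2)^2*(j - 5)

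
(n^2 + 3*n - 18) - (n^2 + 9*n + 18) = -6*n - 36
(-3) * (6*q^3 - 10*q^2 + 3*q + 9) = -18*q^3 + 30*q^2 - 9*q - 27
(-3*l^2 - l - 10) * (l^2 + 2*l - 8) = -3*l^4 - 7*l^3 + 12*l^2 - 12*l + 80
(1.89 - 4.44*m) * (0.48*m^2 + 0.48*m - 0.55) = -2.1312*m^3 - 1.224*m^2 + 3.3492*m - 1.0395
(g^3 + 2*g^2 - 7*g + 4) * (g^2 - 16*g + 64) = g^5 - 14*g^4 + 25*g^3 + 244*g^2 - 512*g + 256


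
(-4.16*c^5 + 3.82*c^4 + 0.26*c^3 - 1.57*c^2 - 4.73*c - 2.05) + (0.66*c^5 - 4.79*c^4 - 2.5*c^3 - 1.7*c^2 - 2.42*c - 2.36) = -3.5*c^5 - 0.97*c^4 - 2.24*c^3 - 3.27*c^2 - 7.15*c - 4.41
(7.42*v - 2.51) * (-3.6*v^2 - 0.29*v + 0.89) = -26.712*v^3 + 6.8842*v^2 + 7.3317*v - 2.2339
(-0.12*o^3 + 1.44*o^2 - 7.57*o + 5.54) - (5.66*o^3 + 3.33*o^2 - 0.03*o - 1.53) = -5.78*o^3 - 1.89*o^2 - 7.54*o + 7.07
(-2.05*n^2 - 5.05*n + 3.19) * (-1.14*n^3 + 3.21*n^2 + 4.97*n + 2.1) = 2.337*n^5 - 0.8235*n^4 - 30.0356*n^3 - 19.1636*n^2 + 5.2493*n + 6.699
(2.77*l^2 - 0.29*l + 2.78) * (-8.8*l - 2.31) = -24.376*l^3 - 3.8467*l^2 - 23.7941*l - 6.4218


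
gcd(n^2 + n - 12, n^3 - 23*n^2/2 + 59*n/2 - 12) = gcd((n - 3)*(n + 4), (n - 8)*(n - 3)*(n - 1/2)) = n - 3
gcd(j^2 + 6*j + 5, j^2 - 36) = 1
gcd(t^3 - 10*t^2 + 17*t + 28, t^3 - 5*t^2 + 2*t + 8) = t^2 - 3*t - 4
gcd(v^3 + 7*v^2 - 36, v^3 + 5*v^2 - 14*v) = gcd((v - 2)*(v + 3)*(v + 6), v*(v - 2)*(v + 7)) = v - 2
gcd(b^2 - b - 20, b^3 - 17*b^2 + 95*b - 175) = b - 5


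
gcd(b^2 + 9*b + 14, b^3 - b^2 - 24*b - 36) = b + 2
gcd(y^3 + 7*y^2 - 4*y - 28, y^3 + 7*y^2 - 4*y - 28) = y^3 + 7*y^2 - 4*y - 28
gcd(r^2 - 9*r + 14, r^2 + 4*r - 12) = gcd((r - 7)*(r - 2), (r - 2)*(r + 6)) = r - 2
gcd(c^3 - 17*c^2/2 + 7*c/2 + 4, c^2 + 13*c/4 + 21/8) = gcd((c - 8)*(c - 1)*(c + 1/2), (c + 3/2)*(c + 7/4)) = 1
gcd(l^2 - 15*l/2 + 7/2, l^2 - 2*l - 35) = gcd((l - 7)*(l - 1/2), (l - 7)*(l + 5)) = l - 7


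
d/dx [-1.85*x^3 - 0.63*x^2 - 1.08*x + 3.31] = -5.55*x^2 - 1.26*x - 1.08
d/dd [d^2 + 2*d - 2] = 2*d + 2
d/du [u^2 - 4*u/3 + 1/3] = 2*u - 4/3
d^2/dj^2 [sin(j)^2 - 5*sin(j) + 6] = 5*sin(j) + 2*cos(2*j)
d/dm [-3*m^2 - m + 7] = -6*m - 1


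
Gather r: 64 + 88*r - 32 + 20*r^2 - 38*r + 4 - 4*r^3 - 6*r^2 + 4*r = -4*r^3 + 14*r^2 + 54*r + 36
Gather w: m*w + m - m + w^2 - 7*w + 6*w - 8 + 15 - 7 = w^2 + w*(m - 1)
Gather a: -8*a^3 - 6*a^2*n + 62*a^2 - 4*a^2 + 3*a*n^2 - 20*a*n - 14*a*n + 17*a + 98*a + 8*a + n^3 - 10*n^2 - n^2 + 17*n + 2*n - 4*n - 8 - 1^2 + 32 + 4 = -8*a^3 + a^2*(58 - 6*n) + a*(3*n^2 - 34*n + 123) + n^3 - 11*n^2 + 15*n + 27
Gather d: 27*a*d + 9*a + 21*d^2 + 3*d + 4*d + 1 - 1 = 9*a + 21*d^2 + d*(27*a + 7)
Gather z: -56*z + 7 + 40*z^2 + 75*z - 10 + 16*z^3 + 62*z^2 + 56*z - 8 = 16*z^3 + 102*z^2 + 75*z - 11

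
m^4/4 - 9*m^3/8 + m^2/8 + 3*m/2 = m*(m/4 + 1/4)*(m - 4)*(m - 3/2)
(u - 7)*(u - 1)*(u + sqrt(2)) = u^3 - 8*u^2 + sqrt(2)*u^2 - 8*sqrt(2)*u + 7*u + 7*sqrt(2)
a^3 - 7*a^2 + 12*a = a*(a - 4)*(a - 3)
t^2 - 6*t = t*(t - 6)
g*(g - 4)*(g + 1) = g^3 - 3*g^2 - 4*g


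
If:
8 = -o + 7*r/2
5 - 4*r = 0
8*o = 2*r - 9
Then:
No Solution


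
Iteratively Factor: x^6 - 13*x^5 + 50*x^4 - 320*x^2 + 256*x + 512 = (x + 1)*(x^5 - 14*x^4 + 64*x^3 - 64*x^2 - 256*x + 512) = (x - 4)*(x + 1)*(x^4 - 10*x^3 + 24*x^2 + 32*x - 128) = (x - 4)*(x + 1)*(x + 2)*(x^3 - 12*x^2 + 48*x - 64) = (x - 4)^2*(x + 1)*(x + 2)*(x^2 - 8*x + 16) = (x - 4)^3*(x + 1)*(x + 2)*(x - 4)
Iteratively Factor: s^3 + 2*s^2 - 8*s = (s - 2)*(s^2 + 4*s) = s*(s - 2)*(s + 4)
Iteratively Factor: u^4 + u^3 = (u)*(u^3 + u^2) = u^2*(u^2 + u) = u^3*(u + 1)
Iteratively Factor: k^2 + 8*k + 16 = (k + 4)*(k + 4)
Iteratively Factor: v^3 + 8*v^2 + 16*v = (v + 4)*(v^2 + 4*v) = (v + 4)^2*(v)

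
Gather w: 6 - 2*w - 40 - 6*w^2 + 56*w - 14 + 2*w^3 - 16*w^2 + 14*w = 2*w^3 - 22*w^2 + 68*w - 48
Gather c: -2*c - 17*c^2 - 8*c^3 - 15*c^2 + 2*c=-8*c^3 - 32*c^2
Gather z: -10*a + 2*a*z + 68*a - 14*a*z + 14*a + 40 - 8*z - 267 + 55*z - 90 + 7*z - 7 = 72*a + z*(54 - 12*a) - 324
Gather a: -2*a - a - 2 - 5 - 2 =-3*a - 9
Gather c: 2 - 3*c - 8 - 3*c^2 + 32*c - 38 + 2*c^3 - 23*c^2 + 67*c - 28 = 2*c^3 - 26*c^2 + 96*c - 72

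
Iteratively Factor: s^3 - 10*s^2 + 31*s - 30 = (s - 5)*(s^2 - 5*s + 6) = (s - 5)*(s - 2)*(s - 3)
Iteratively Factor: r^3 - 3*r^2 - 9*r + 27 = (r - 3)*(r^2 - 9) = (r - 3)*(r + 3)*(r - 3)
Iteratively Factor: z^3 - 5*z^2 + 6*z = (z - 3)*(z^2 - 2*z) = (z - 3)*(z - 2)*(z)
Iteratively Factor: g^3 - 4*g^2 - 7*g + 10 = (g - 5)*(g^2 + g - 2) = (g - 5)*(g - 1)*(g + 2)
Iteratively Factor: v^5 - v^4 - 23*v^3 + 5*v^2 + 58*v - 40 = (v - 1)*(v^4 - 23*v^2 - 18*v + 40) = (v - 1)*(v + 4)*(v^3 - 4*v^2 - 7*v + 10) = (v - 1)*(v + 2)*(v + 4)*(v^2 - 6*v + 5) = (v - 1)^2*(v + 2)*(v + 4)*(v - 5)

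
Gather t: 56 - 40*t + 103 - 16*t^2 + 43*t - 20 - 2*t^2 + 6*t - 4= -18*t^2 + 9*t + 135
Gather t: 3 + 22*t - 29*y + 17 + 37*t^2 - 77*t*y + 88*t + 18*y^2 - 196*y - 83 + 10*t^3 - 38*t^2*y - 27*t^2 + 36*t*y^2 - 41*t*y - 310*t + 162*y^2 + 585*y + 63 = 10*t^3 + t^2*(10 - 38*y) + t*(36*y^2 - 118*y - 200) + 180*y^2 + 360*y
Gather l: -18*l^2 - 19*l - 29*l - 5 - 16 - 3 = -18*l^2 - 48*l - 24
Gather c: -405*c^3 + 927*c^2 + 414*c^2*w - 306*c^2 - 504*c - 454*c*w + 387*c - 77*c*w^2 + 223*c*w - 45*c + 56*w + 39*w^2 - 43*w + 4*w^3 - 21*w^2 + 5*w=-405*c^3 + c^2*(414*w + 621) + c*(-77*w^2 - 231*w - 162) + 4*w^3 + 18*w^2 + 18*w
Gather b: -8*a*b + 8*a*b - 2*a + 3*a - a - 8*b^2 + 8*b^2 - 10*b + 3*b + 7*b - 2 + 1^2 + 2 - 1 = 0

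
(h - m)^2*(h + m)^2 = h^4 - 2*h^2*m^2 + m^4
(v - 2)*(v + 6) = v^2 + 4*v - 12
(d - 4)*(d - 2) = d^2 - 6*d + 8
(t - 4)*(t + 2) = t^2 - 2*t - 8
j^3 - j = j*(j - 1)*(j + 1)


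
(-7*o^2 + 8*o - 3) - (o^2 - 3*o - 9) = -8*o^2 + 11*o + 6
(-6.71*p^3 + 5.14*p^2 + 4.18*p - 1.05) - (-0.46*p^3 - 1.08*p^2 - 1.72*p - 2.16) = -6.25*p^3 + 6.22*p^2 + 5.9*p + 1.11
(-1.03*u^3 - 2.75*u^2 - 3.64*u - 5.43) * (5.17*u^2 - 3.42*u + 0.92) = -5.3251*u^5 - 10.6949*u^4 - 10.3614*u^3 - 18.1543*u^2 + 15.2218*u - 4.9956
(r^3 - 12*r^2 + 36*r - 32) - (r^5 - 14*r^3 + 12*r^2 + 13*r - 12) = -r^5 + 15*r^3 - 24*r^2 + 23*r - 20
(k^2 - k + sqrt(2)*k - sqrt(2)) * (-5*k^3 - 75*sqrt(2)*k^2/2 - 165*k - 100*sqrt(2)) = -5*k^5 - 85*sqrt(2)*k^4/2 + 5*k^4 - 240*k^3 + 85*sqrt(2)*k^3/2 - 265*sqrt(2)*k^2 + 240*k^2 - 200*k + 265*sqrt(2)*k + 200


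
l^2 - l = l*(l - 1)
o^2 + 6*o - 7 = (o - 1)*(o + 7)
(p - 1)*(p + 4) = p^2 + 3*p - 4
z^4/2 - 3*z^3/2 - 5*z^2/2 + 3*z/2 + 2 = (z/2 + 1/2)*(z - 4)*(z - 1)*(z + 1)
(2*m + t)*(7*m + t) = 14*m^2 + 9*m*t + t^2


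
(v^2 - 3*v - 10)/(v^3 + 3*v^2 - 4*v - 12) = (v - 5)/(v^2 + v - 6)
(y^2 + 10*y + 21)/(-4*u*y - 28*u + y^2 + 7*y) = (y + 3)/(-4*u + y)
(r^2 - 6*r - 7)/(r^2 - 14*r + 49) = (r + 1)/(r - 7)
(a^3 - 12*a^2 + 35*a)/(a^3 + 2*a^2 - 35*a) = (a - 7)/(a + 7)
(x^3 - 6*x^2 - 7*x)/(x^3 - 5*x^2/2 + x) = 2*(x^2 - 6*x - 7)/(2*x^2 - 5*x + 2)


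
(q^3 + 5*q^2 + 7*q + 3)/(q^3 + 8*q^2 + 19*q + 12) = (q + 1)/(q + 4)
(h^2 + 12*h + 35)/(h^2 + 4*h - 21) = (h + 5)/(h - 3)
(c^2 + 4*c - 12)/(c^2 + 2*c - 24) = (c - 2)/(c - 4)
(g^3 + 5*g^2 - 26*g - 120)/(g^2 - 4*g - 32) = (g^2 + g - 30)/(g - 8)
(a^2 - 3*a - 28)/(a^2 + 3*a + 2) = (a^2 - 3*a - 28)/(a^2 + 3*a + 2)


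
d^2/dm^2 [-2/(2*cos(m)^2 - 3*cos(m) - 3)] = 2*(-16*sin(m)^4 + 41*sin(m)^2 - 27*cos(m)/2 + 9*cos(3*m)/2 + 5)/(2*sin(m)^2 + 3*cos(m) + 1)^3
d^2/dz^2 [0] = 0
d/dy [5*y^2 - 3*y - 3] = 10*y - 3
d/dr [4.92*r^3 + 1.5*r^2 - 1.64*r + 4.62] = 14.76*r^2 + 3.0*r - 1.64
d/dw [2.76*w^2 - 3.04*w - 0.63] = 5.52*w - 3.04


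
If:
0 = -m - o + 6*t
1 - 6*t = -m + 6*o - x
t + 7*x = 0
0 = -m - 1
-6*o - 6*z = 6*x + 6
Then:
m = -1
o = 43/295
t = -42/295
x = 6/295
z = -344/295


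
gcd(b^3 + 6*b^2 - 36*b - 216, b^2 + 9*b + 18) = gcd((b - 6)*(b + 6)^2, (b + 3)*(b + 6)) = b + 6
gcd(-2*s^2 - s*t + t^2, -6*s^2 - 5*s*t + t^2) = s + t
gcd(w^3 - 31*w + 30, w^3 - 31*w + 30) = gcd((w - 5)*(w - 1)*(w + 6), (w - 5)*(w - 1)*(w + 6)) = w^3 - 31*w + 30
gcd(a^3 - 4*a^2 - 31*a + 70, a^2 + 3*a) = 1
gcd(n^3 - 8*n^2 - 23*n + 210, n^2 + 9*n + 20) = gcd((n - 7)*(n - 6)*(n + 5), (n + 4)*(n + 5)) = n + 5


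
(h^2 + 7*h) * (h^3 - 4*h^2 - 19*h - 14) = h^5 + 3*h^4 - 47*h^3 - 147*h^2 - 98*h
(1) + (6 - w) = 7 - w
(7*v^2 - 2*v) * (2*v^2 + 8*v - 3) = 14*v^4 + 52*v^3 - 37*v^2 + 6*v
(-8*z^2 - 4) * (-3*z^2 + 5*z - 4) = 24*z^4 - 40*z^3 + 44*z^2 - 20*z + 16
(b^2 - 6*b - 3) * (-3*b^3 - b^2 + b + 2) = -3*b^5 + 17*b^4 + 16*b^3 - b^2 - 15*b - 6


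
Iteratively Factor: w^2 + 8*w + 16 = (w + 4)*(w + 4)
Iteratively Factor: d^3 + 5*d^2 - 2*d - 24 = (d + 3)*(d^2 + 2*d - 8) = (d + 3)*(d + 4)*(d - 2)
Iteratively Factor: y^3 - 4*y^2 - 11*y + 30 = (y - 2)*(y^2 - 2*y - 15) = (y - 5)*(y - 2)*(y + 3)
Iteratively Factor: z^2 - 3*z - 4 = (z + 1)*(z - 4)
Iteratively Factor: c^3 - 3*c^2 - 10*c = (c + 2)*(c^2 - 5*c) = c*(c + 2)*(c - 5)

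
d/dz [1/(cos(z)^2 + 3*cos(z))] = (2*cos(z) + 3)*sin(z)/((cos(z) + 3)^2*cos(z)^2)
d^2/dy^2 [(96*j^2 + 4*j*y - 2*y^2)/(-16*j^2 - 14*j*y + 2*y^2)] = -10*j/(j^3 + 3*j^2*y + 3*j*y^2 + y^3)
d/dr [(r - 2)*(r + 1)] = 2*r - 1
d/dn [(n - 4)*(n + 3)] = 2*n - 1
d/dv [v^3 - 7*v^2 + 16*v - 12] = 3*v^2 - 14*v + 16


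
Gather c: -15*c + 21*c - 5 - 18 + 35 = 6*c + 12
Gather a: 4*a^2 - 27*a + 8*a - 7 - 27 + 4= 4*a^2 - 19*a - 30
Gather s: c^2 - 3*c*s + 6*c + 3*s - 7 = c^2 + 6*c + s*(3 - 3*c) - 7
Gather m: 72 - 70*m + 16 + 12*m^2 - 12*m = 12*m^2 - 82*m + 88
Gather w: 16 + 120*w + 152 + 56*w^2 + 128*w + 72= 56*w^2 + 248*w + 240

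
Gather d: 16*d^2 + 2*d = 16*d^2 + 2*d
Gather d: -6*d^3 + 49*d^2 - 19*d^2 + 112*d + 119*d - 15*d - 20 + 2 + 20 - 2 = -6*d^3 + 30*d^2 + 216*d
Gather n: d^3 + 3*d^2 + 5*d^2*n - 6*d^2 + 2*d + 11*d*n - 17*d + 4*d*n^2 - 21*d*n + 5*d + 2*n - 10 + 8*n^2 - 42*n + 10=d^3 - 3*d^2 - 10*d + n^2*(4*d + 8) + n*(5*d^2 - 10*d - 40)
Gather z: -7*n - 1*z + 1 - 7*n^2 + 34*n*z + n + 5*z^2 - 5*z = -7*n^2 - 6*n + 5*z^2 + z*(34*n - 6) + 1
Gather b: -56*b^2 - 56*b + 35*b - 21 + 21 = -56*b^2 - 21*b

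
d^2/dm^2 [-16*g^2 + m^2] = 2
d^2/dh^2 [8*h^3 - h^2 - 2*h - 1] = 48*h - 2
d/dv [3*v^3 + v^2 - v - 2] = 9*v^2 + 2*v - 1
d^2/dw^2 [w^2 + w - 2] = 2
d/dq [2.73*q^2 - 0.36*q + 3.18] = 5.46*q - 0.36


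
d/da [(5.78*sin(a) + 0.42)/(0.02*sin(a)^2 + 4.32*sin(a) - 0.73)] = (-0.0167999999999964*sin(a) + 0.0578*cos(2*a) - 6.0916)*cos(a)/(0.02*sin(a)^2 + 4.32*sin(a) - 0.73)^2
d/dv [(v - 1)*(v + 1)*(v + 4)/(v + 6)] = 2*(v^3 + 11*v^2 + 24*v - 1)/(v^2 + 12*v + 36)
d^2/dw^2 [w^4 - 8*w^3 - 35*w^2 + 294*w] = 12*w^2 - 48*w - 70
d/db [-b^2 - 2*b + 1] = -2*b - 2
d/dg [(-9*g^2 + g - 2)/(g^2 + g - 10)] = 2*(-5*g^2 + 92*g - 4)/(g^4 + 2*g^3 - 19*g^2 - 20*g + 100)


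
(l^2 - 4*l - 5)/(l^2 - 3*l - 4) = (l - 5)/(l - 4)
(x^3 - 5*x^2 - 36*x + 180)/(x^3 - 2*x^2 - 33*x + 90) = (x - 6)/(x - 3)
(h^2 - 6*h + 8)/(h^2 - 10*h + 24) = (h - 2)/(h - 6)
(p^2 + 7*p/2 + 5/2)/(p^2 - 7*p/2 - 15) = (p + 1)/(p - 6)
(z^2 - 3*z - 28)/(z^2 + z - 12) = (z - 7)/(z - 3)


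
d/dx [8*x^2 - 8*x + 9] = 16*x - 8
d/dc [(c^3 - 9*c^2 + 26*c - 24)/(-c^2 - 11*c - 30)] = (-c^4 - 22*c^3 + 35*c^2 + 492*c - 1044)/(c^4 + 22*c^3 + 181*c^2 + 660*c + 900)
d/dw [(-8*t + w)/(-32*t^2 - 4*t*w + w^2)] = -1/(16*t^2 + 8*t*w + w^2)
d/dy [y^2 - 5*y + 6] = 2*y - 5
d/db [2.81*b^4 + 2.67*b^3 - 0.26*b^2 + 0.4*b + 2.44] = 11.24*b^3 + 8.01*b^2 - 0.52*b + 0.4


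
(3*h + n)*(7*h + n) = 21*h^2 + 10*h*n + n^2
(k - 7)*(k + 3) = k^2 - 4*k - 21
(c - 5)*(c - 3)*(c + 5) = c^3 - 3*c^2 - 25*c + 75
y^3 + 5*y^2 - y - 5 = (y - 1)*(y + 1)*(y + 5)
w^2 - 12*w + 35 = (w - 7)*(w - 5)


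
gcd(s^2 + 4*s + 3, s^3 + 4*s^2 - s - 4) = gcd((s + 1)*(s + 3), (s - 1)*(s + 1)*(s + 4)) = s + 1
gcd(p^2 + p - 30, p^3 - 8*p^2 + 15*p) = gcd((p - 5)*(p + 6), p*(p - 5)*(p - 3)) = p - 5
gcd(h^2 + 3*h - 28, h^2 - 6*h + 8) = h - 4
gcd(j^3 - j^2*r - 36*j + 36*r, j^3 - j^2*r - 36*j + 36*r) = -j^3 + j^2*r + 36*j - 36*r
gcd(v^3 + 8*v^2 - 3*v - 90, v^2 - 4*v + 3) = v - 3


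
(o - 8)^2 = o^2 - 16*o + 64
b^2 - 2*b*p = b*(b - 2*p)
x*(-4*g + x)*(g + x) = -4*g^2*x - 3*g*x^2 + x^3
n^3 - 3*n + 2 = (n - 1)^2*(n + 2)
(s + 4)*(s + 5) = s^2 + 9*s + 20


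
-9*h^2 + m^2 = (-3*h + m)*(3*h + m)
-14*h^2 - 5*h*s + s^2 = (-7*h + s)*(2*h + s)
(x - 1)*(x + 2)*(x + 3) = x^3 + 4*x^2 + x - 6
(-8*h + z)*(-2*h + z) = 16*h^2 - 10*h*z + z^2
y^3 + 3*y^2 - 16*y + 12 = (y - 2)*(y - 1)*(y + 6)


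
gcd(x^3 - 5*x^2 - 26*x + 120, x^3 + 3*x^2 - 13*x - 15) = x + 5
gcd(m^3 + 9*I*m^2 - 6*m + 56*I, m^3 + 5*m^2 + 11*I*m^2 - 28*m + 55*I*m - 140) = m^2 + 11*I*m - 28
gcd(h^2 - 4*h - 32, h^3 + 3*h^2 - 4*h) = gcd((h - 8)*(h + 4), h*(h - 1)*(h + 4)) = h + 4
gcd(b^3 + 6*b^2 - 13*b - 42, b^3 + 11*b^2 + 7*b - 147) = b^2 + 4*b - 21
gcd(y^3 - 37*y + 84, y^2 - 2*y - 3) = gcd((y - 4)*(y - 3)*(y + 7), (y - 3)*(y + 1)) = y - 3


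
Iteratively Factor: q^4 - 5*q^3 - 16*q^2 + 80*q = (q - 5)*(q^3 - 16*q) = (q - 5)*(q - 4)*(q^2 + 4*q) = q*(q - 5)*(q - 4)*(q + 4)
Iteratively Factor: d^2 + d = (d + 1)*(d)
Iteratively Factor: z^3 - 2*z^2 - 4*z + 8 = (z - 2)*(z^2 - 4) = (z - 2)^2*(z + 2)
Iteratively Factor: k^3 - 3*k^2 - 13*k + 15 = (k - 1)*(k^2 - 2*k - 15) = (k - 1)*(k + 3)*(k - 5)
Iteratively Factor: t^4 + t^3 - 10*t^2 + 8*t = (t - 1)*(t^3 + 2*t^2 - 8*t) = t*(t - 1)*(t^2 + 2*t - 8) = t*(t - 2)*(t - 1)*(t + 4)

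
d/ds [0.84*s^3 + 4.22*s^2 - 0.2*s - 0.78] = 2.52*s^2 + 8.44*s - 0.2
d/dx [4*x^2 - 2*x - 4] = 8*x - 2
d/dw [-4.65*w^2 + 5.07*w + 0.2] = 5.07 - 9.3*w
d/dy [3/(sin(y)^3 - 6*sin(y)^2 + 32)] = -9*sin(2*y)/(2*(sin(y) - 4)^3*(sin(y) + 2)^2)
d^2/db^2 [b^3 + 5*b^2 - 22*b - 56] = 6*b + 10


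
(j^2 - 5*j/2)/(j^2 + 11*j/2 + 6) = j*(2*j - 5)/(2*j^2 + 11*j + 12)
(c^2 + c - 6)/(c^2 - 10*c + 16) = (c + 3)/(c - 8)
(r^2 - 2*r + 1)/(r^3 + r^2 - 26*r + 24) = (r - 1)/(r^2 + 2*r - 24)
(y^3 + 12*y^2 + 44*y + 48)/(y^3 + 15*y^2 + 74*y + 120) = (y + 2)/(y + 5)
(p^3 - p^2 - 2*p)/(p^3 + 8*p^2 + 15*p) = (p^2 - p - 2)/(p^2 + 8*p + 15)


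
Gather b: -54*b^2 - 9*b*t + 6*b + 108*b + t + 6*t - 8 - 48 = -54*b^2 + b*(114 - 9*t) + 7*t - 56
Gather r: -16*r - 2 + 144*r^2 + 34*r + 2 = 144*r^2 + 18*r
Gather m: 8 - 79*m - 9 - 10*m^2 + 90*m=-10*m^2 + 11*m - 1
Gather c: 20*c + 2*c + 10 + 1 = 22*c + 11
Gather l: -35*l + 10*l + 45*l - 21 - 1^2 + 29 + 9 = 20*l + 16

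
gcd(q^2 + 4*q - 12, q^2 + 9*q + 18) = q + 6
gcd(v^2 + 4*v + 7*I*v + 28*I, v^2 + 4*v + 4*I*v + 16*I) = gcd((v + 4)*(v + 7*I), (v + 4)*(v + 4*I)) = v + 4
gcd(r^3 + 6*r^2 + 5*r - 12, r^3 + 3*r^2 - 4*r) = r^2 + 3*r - 4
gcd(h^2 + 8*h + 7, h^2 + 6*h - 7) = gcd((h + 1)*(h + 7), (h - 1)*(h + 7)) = h + 7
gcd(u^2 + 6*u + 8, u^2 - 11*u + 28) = 1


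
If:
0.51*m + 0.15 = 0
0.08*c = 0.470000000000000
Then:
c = 5.88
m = -0.29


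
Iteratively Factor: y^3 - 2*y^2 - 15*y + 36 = (y - 3)*(y^2 + y - 12) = (y - 3)^2*(y + 4)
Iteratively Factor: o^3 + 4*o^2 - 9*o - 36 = (o + 3)*(o^2 + o - 12) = (o - 3)*(o + 3)*(o + 4)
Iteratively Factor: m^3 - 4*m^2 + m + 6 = (m + 1)*(m^2 - 5*m + 6) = (m - 2)*(m + 1)*(m - 3)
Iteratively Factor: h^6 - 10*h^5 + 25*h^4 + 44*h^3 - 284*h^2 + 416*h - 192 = (h - 2)*(h^5 - 8*h^4 + 9*h^3 + 62*h^2 - 160*h + 96) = (h - 2)*(h - 1)*(h^4 - 7*h^3 + 2*h^2 + 64*h - 96) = (h - 4)*(h - 2)*(h - 1)*(h^3 - 3*h^2 - 10*h + 24) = (h - 4)*(h - 2)^2*(h - 1)*(h^2 - h - 12) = (h - 4)*(h - 2)^2*(h - 1)*(h + 3)*(h - 4)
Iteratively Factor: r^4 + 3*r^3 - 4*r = (r + 2)*(r^3 + r^2 - 2*r) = (r + 2)^2*(r^2 - r) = (r - 1)*(r + 2)^2*(r)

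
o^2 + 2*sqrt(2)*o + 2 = (o + sqrt(2))^2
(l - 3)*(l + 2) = l^2 - l - 6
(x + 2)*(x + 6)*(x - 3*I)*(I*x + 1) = I*x^4 + 4*x^3 + 8*I*x^3 + 32*x^2 + 9*I*x^2 + 48*x - 24*I*x - 36*I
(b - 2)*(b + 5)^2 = b^3 + 8*b^2 + 5*b - 50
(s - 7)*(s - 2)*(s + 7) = s^3 - 2*s^2 - 49*s + 98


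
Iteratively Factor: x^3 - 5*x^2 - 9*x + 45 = (x - 5)*(x^2 - 9) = (x - 5)*(x + 3)*(x - 3)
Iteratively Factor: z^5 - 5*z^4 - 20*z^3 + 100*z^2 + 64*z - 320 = (z + 2)*(z^4 - 7*z^3 - 6*z^2 + 112*z - 160) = (z + 2)*(z + 4)*(z^3 - 11*z^2 + 38*z - 40) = (z - 4)*(z + 2)*(z + 4)*(z^2 - 7*z + 10) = (z - 4)*(z - 2)*(z + 2)*(z + 4)*(z - 5)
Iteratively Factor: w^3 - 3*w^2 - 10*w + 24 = (w + 3)*(w^2 - 6*w + 8) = (w - 2)*(w + 3)*(w - 4)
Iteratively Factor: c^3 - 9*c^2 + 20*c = (c - 4)*(c^2 - 5*c) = c*(c - 4)*(c - 5)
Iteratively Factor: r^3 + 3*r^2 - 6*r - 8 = (r + 1)*(r^2 + 2*r - 8) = (r + 1)*(r + 4)*(r - 2)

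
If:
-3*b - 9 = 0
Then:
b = -3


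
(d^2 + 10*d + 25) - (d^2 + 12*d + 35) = -2*d - 10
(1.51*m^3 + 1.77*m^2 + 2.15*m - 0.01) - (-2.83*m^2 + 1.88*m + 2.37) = 1.51*m^3 + 4.6*m^2 + 0.27*m - 2.38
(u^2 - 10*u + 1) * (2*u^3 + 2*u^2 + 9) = 2*u^5 - 18*u^4 - 18*u^3 + 11*u^2 - 90*u + 9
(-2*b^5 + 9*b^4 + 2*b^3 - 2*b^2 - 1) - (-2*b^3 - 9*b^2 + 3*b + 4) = -2*b^5 + 9*b^4 + 4*b^3 + 7*b^2 - 3*b - 5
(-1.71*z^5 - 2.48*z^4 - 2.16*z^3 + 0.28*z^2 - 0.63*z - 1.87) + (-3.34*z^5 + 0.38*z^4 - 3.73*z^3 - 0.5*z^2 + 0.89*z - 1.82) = -5.05*z^5 - 2.1*z^4 - 5.89*z^3 - 0.22*z^2 + 0.26*z - 3.69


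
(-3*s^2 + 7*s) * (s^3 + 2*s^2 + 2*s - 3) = -3*s^5 + s^4 + 8*s^3 + 23*s^2 - 21*s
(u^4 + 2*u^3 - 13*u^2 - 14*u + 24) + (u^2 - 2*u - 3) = u^4 + 2*u^3 - 12*u^2 - 16*u + 21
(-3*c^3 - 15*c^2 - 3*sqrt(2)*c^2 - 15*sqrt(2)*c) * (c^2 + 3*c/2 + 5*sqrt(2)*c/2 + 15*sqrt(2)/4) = -3*c^5 - 39*c^4/2 - 21*sqrt(2)*c^4/2 - 273*sqrt(2)*c^3/4 - 75*c^3/2 - 315*sqrt(2)*c^2/4 - 195*c^2/2 - 225*c/2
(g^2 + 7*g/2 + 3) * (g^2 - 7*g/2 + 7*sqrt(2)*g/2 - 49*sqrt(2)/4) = g^4 + 7*sqrt(2)*g^3/2 - 37*g^2/4 - 259*sqrt(2)*g/8 - 21*g/2 - 147*sqrt(2)/4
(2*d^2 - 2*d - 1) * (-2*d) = -4*d^3 + 4*d^2 + 2*d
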